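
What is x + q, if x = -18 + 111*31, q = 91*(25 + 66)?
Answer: 11704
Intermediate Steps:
q = 8281 (q = 91*91 = 8281)
x = 3423 (x = -18 + 3441 = 3423)
x + q = 3423 + 8281 = 11704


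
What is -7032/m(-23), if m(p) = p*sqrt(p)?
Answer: -7032*I*sqrt(23)/529 ≈ -63.751*I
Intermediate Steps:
m(p) = p**(3/2)
-7032/m(-23) = -7032*I*sqrt(23)/529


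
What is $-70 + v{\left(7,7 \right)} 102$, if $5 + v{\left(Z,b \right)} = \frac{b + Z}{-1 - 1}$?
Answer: $-1294$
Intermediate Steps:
$v{\left(Z,b \right)} = -5 - \frac{Z}{2} - \frac{b}{2}$ ($v{\left(Z,b \right)} = -5 + \frac{b + Z}{-1 - 1} = -5 + \frac{Z + b}{-2} = -5 + \left(Z + b\right) \left(- \frac{1}{2}\right) = -5 - \left(\frac{Z}{2} + \frac{b}{2}\right) = -5 - \frac{Z}{2} - \frac{b}{2}$)
$-70 + v{\left(7,7 \right)} 102 = -70 + \left(-5 - \frac{7}{2} - \frac{7}{2}\right) 102 = -70 - 1224 = -1294$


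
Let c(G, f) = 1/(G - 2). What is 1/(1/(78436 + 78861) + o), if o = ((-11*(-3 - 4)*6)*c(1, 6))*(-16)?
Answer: 157297/1162739425 ≈ 0.00013528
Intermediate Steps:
c(G, f) = 1/(-2 + G)
o = 7392 (o = ((-11*(-3 - 4)*6)/(-2 + 1))*(-16) = (-(-77)*6/(-1))*(-16) = (-11*(-42)*(-1))*(-16) = (462*(-1))*(-16) = -462*(-16) = 7392)
1/(1/(78436 + 78861) + o) = 1/(1/(78436 + 78861) + 7392) = 1/(1/157297 + 7392) = 1/(1162739425/157297) = 157297/1162739425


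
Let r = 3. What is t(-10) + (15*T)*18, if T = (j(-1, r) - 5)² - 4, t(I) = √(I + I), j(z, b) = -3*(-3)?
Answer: 3240 + 2*I*√5 ≈ 3240.0 + 4.4721*I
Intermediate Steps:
j(z, b) = 9
t(I) = √2*√I (t(I) = √(2*I) = √2*√I)
T = 12 (T = (9 - 5)² - 4 = 4² - 4 = 16 - 4 = 12)
t(-10) + (15*T)*18 = √2*√(-10) + (15*12)*18 = √2*(I*√10) + 180*18 = 2*I*√5 + 3240 = 3240 + 2*I*√5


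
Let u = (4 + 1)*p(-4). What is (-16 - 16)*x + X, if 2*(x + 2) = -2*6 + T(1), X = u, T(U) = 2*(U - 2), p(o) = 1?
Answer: 293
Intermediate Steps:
T(U) = -4 + 2*U (T(U) = 2*(-2 + U) = -4 + 2*U)
u = 5 (u = (4 + 1)*1 = 5*1 = 5)
X = 5
x = -9 (x = -2 + (-2*6 + (-4 + 2*1))/2 = -2 + (-12 + (-4 + 2))/2 = -2 + (-12 - 2)/2 = -2 + (1/2)*(-14) = -2 - 7 = -9)
(-16 - 16)*x + X = (-16 - 16)*(-9) + 5 = -32*(-9) + 5 = 288 + 5 = 293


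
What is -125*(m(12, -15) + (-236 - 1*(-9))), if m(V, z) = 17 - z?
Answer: 24375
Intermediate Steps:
-125*(m(12, -15) + (-236 - 1*(-9))) = -125*((17 - 1*(-15)) + (-236 - 1*(-9))) = -125*((17 + 15) + (-236 + 9)) = -125*(32 - 227) = -125*(-195) = 24375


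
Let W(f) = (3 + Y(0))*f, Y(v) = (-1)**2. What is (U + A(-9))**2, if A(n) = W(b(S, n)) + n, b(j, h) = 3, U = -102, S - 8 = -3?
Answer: 9801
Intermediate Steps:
S = 5 (S = 8 - 3 = 5)
Y(v) = 1
W(f) = 4*f (W(f) = (3 + 1)*f = 4*f)
A(n) = 12 + n (A(n) = 4*3 + n = 12 + n)
(U + A(-9))**2 = (-102 + (12 - 9))**2 = (-102 + 3)**2 = (-99)**2 = 9801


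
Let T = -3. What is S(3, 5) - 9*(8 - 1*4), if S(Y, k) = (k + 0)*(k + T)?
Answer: -26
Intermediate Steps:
S(Y, k) = k*(-3 + k) (S(Y, k) = (k + 0)*(k - 3) = k*(-3 + k))
S(3, 5) - 9*(8 - 1*4) = 5*(-3 + 5) - 9*(8 - 1*4) = 5*2 - 9*(8 - 4) = 10 - 9*4 = 10 - 36 = -26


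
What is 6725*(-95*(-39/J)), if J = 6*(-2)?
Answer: -8305375/4 ≈ -2.0763e+6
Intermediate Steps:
J = -12
6725*(-95*(-39/J)) = 6725*(-95/((-12/(-39)))) = 6725*(-95/((-12*(-1/39)))) = 6725*(-95/4/13) = 6725*(-95*13/4) = 6725*(-1235/4) = -8305375/4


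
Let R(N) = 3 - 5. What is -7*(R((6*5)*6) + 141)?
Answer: -973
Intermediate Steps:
R(N) = -2
-7*(R((6*5)*6) + 141) = -7*(-2 + 141) = -7*139 = -973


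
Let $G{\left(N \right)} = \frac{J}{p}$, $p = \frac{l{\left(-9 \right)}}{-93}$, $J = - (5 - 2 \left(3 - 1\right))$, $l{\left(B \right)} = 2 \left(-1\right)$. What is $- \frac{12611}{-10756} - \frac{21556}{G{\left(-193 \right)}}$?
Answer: $\frac{464885495}{1000308} \approx 464.74$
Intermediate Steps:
$l{\left(B \right)} = -2$
$J = -1$ ($J = - (5 - 4) = \left(-1\right) 1 = -1$)
$p = \frac{2}{93}$ ($p = - \frac{2}{-93} = \left(-2\right) \left(- \frac{1}{93}\right) = \frac{2}{93} \approx 0.021505$)
$G{\left(N \right)} = - \frac{93}{2}$ ($G{\left(N \right)} = - \frac{1}{\frac{2}{93}} = \left(-1\right) \frac{93}{2} = - \frac{93}{2}$)
$- \frac{12611}{-10756} - \frac{21556}{G{\left(-193 \right)}} = - \frac{12611}{-10756} - \frac{21556}{- \frac{93}{2}} = \left(-12611\right) \left(- \frac{1}{10756}\right) - - \frac{43112}{93} = \frac{12611}{10756} + \frac{43112}{93} = \frac{464885495}{1000308}$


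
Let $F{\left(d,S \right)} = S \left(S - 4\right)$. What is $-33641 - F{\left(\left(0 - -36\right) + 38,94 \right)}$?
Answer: $-42101$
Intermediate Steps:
$F{\left(d,S \right)} = S \left(-4 + S\right)$
$-33641 - F{\left(\left(0 - -36\right) + 38,94 \right)} = -33641 - 94 \left(-4 + 94\right) = -33641 - 94 \cdot 90 = -33641 - 8460 = -42101$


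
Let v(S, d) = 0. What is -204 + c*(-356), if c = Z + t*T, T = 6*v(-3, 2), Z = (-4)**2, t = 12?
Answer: -5900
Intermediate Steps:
Z = 16
T = 0 (T = 6*0 = 0)
c = 16 (c = 16 + 12*0 = 16 + 0 = 16)
-204 + c*(-356) = -204 + 16*(-356) = -204 - 5696 = -5900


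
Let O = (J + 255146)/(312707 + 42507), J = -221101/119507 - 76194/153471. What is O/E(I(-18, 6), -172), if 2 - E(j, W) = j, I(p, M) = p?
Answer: 1559851240103811/43432865444783720 ≈ 0.035914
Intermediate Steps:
J = -14346102643/6113619599 (J = -221101*1/119507 - 76194*1/153471 = -221101/119507 - 25398/51157 = -14346102643/6113619599 ≈ -2.3466)
E(j, W) = 2 - j
O = 1559851240103811/2171643272239186 (O = (-14346102643/6113619599 + 255146)/(312707 + 42507) = (1559851240103811/6113619599)/355214 = (1559851240103811/6113619599)*(1/355214) = 1559851240103811/2171643272239186 ≈ 0.71828)
O/E(I(-18, 6), -172) = 1559851240103811/(2171643272239186*(2 - 1*(-18))) = 1559851240103811/(2171643272239186*(2 + 18)) = (1559851240103811/2171643272239186)/20 = (1559851240103811/2171643272239186)*(1/20) = 1559851240103811/43432865444783720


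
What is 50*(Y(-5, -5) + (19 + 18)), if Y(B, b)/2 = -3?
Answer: 1550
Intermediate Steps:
Y(B, b) = -6 (Y(B, b) = 2*(-3) = -6)
50*(Y(-5, -5) + (19 + 18)) = 50*(-6 + (19 + 18)) = 50*(-6 + 37) = 50*31 = 1550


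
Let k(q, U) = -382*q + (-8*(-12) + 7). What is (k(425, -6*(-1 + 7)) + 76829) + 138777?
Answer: 53359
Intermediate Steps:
k(q, U) = 103 - 382*q (k(q, U) = -382*q + (96 + 7) = -382*q + 103 = 103 - 382*q)
(k(425, -6*(-1 + 7)) + 76829) + 138777 = ((103 - 382*425) + 76829) + 138777 = ((103 - 162350) + 76829) + 138777 = (-162247 + 76829) + 138777 = -85418 + 138777 = 53359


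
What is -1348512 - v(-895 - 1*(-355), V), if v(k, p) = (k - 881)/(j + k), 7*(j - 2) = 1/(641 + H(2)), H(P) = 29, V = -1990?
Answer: -3402597764618/2523219 ≈ -1.3485e+6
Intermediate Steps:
j = 9381/4690 (j = 2 + 1/(7*(641 + 29)) = 2 + (⅐)/670 = 2 + (⅐)*(1/670) = 2 + 1/4690 = 9381/4690 ≈ 2.0002)
v(k, p) = (-881 + k)/(9381/4690 + k) (v(k, p) = (k - 881)/(9381/4690 + k) = (-881 + k)/(9381/4690 + k))
-1348512 - v(-895 - 1*(-355), V) = -1348512 - 4690*(-881 + (-895 - 1*(-355)))/(9381 + 4690*(-895 - 1*(-355))) = -1348512 - 4690*(-881 + (-895 + 355))/(9381 + 4690*(-895 + 355)) = -1348512 - 4690*(-881 - 540)/(9381 + 4690*(-540)) = -1348512 - 4690*(-1421)/(9381 - 2532600) = -1348512 - 4690*(-1421)/(-2523219) = -1348512 - 4690*(-1)*(-1421)/2523219 = -1348512 - 1*6664490/2523219 = -1348512 - 6664490/2523219 = -3402597764618/2523219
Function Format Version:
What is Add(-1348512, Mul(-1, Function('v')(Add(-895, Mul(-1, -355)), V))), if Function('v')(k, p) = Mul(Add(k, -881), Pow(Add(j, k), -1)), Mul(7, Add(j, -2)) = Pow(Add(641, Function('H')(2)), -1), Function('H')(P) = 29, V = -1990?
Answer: Rational(-3402597764618, 2523219) ≈ -1.3485e+6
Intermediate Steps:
j = Rational(9381, 4690) (j = Add(2, Mul(Rational(1, 7), Pow(Add(641, 29), -1))) = Add(2, Mul(Rational(1, 7), Pow(670, -1))) = Add(2, Mul(Rational(1, 7), Rational(1, 670))) = Add(2, Rational(1, 4690)) = Rational(9381, 4690) ≈ 2.0002)
Function('v')(k, p) = Mul(Pow(Add(Rational(9381, 4690), k), -1), Add(-881, k)) (Function('v')(k, p) = Mul(Add(k, -881), Pow(Add(Rational(9381, 4690), k), -1)) = Mul(Add(-881, k), Pow(Add(Rational(9381, 4690), k), -1)) = Mul(Pow(Add(Rational(9381, 4690), k), -1), Add(-881, k)))
Add(-1348512, Mul(-1, Function('v')(Add(-895, Mul(-1, -355)), V))) = Add(-1348512, Mul(-1, Mul(4690, Pow(Add(9381, Mul(4690, Add(-895, Mul(-1, -355)))), -1), Add(-881, Add(-895, Mul(-1, -355)))))) = Add(-1348512, Mul(-1, Mul(4690, Pow(Add(9381, Mul(4690, Add(-895, 355))), -1), Add(-881, Add(-895, 355))))) = Add(-1348512, Mul(-1, Mul(4690, Pow(Add(9381, Mul(4690, -540)), -1), Add(-881, -540)))) = Add(-1348512, Mul(-1, Mul(4690, Pow(Add(9381, -2532600), -1), -1421))) = Add(-1348512, Mul(-1, Mul(4690, Pow(-2523219, -1), -1421))) = Add(-1348512, Mul(-1, Mul(4690, Rational(-1, 2523219), -1421))) = Add(-1348512, Mul(-1, Rational(6664490, 2523219))) = Add(-1348512, Rational(-6664490, 2523219)) = Rational(-3402597764618, 2523219)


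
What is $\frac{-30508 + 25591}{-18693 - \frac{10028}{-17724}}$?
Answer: $\frac{21787227}{82826176} \approx 0.26305$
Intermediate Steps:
$\frac{-30508 + 25591}{-18693 - \frac{10028}{-17724}} = - \frac{4917}{-18693 - - \frac{2507}{4431}} = - \frac{4917}{-18693 + \frac{2507}{4431}} = - \frac{4917}{- \frac{82826176}{4431}} = \left(-4917\right) \left(- \frac{4431}{82826176}\right) = \frac{21787227}{82826176}$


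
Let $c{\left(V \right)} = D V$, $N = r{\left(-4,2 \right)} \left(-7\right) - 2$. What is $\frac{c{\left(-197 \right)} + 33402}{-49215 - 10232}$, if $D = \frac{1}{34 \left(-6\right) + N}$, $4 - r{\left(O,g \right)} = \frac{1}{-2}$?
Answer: $- \frac{15866344}{28237325} \approx -0.56189$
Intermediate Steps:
$r{\left(O,g \right)} = \frac{9}{2}$ ($r{\left(O,g \right)} = 4 - \frac{1}{-2} = 4 - - \frac{1}{2} = 4 + \frac{1}{2} = \frac{9}{2}$)
$N = - \frac{67}{2}$ ($N = \frac{9}{2} \left(-7\right) - 2 = - \frac{63}{2} - 2 = - \frac{67}{2} \approx -33.5$)
$D = - \frac{2}{475}$ ($D = \frac{1}{34 \left(-6\right) - \frac{67}{2}} = \frac{1}{-204 - \frac{67}{2}} = \frac{1}{- \frac{475}{2}} = - \frac{2}{475} \approx -0.0042105$)
$c{\left(V \right)} = - \frac{2 V}{475}$
$\frac{c{\left(-197 \right)} + 33402}{-49215 - 10232} = \frac{\left(- \frac{2}{475}\right) \left(-197\right) + 33402}{-49215 - 10232} = \frac{\frac{394}{475} + 33402}{-59447} = \frac{15866344}{475} \left(- \frac{1}{59447}\right) = - \frac{15866344}{28237325}$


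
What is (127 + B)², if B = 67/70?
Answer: 80227849/4900 ≈ 16373.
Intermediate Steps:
B = 67/70 (B = 67*(1/70) = 67/70 ≈ 0.95714)
(127 + B)² = (127 + 67/70)² = (8957/70)² = 80227849/4900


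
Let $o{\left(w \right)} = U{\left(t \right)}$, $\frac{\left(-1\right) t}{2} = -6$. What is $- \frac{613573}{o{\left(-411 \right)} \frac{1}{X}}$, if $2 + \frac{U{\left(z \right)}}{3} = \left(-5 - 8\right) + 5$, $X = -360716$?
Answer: $- \frac{110662799134}{15} \approx -7.3775 \cdot 10^{9}$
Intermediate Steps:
$t = 12$ ($t = \left(-2\right) \left(-6\right) = 12$)
$U{\left(z \right)} = -30$ ($U{\left(z \right)} = -6 + 3 \left(\left(-5 - 8\right) + 5\right) = -6 + 3 \left(-13 + 5\right) = -6 + 3 \left(-8\right) = -6 - 24 = -30$)
$o{\left(w \right)} = -30$
$- \frac{613573}{o{\left(-411 \right)} \frac{1}{X}} = - \frac{613573}{\left(-30\right) \frac{1}{-360716}} = - \frac{613573}{\left(-30\right) \left(- \frac{1}{360716}\right)} = - \frac{613573}{\frac{15}{180358}} = \left(-613573\right) \frac{180358}{15} = - \frac{110662799134}{15}$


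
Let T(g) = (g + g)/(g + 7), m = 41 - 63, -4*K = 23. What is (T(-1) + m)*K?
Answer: 1541/12 ≈ 128.42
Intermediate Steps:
K = -23/4 (K = -¼*23 = -23/4 ≈ -5.7500)
m = -22
T(g) = 2*g/(7 + g) (T(g) = (2*g)/(7 + g) = 2*g/(7 + g))
(T(-1) + m)*K = (2*(-1)/(7 - 1) - 22)*(-23/4) = (2*(-1)/6 - 22)*(-23/4) = (2*(-1)*(⅙) - 22)*(-23/4) = (-⅓ - 22)*(-23/4) = -67/3*(-23/4) = 1541/12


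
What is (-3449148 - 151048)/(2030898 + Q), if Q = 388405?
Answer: -3600196/2419303 ≈ -1.4881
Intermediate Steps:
(-3449148 - 151048)/(2030898 + Q) = (-3449148 - 151048)/(2030898 + 388405) = -3600196/2419303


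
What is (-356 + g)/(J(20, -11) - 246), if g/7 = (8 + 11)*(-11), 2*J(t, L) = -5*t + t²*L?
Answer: 1819/2496 ≈ 0.72877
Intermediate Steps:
J(t, L) = -5*t/2 + L*t²/2 (J(t, L) = (-5*t + t²*L)/2 = (-5*t + L*t²)/2 = -5*t/2 + L*t²/2)
g = -1463 (g = 7*((8 + 11)*(-11)) = 7*(19*(-11)) = 7*(-209) = -1463)
(-356 + g)/(J(20, -11) - 246) = (-356 - 1463)/((½)*20*(-5 - 11*20) - 246) = -1819/((½)*20*(-5 - 220) - 246) = -1819/((½)*20*(-225) - 246) = -1819/(-2250 - 246) = -1819/(-2496) = -1819*(-1/2496) = 1819/2496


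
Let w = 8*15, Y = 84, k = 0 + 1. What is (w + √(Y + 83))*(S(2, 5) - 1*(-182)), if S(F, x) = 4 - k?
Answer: 22200 + 185*√167 ≈ 24591.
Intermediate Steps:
k = 1
S(F, x) = 3 (S(F, x) = 4 - 1*1 = 4 - 1 = 3)
w = 120
(w + √(Y + 83))*(S(2, 5) - 1*(-182)) = (120 + √(84 + 83))*(3 - 1*(-182)) = (120 + √167)*(3 + 182) = (120 + √167)*185 = 22200 + 185*√167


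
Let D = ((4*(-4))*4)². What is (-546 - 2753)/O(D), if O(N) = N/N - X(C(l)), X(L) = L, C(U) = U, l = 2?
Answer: 3299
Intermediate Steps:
D = 4096 (D = (-16*4)² = (-64)² = 4096)
O(N) = -1 (O(N) = N/N - 1*2 = 1 - 2 = -1)
(-546 - 2753)/O(D) = (-546 - 2753)/(-1) = -3299*(-1) = 3299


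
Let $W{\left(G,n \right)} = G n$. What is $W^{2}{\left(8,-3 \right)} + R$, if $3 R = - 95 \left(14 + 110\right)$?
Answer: $- \frac{10052}{3} \approx -3350.7$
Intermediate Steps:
$R = - \frac{11780}{3}$ ($R = \frac{\left(-95\right) \left(14 + 110\right)}{3} = \frac{\left(-95\right) 124}{3} = \frac{1}{3} \left(-11780\right) = - \frac{11780}{3} \approx -3926.7$)
$W^{2}{\left(8,-3 \right)} + R = \left(8 \left(-3\right)\right)^{2} - \frac{11780}{3} = \left(-24\right)^{2} - \frac{11780}{3} = 576 - \frac{11780}{3} = - \frac{10052}{3}$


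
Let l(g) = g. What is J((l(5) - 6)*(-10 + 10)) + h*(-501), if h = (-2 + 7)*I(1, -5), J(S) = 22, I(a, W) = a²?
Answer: -2483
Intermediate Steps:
h = 5 (h = (-2 + 7)*1² = 5*1 = 5)
J((l(5) - 6)*(-10 + 10)) + h*(-501) = 22 + 5*(-501) = 22 - 2505 = -2483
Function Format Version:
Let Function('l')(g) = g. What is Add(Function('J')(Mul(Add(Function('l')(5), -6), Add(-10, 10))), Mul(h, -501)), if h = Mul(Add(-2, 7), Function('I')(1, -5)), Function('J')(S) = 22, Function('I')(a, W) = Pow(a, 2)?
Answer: -2483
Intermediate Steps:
h = 5 (h = Mul(Add(-2, 7), Pow(1, 2)) = Mul(5, 1) = 5)
Add(Function('J')(Mul(Add(Function('l')(5), -6), Add(-10, 10))), Mul(h, -501)) = Add(22, Mul(5, -501)) = Add(22, -2505) = -2483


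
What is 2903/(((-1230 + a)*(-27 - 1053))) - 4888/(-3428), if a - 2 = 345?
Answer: 1167835951/817269480 ≈ 1.4289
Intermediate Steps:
a = 347 (a = 2 + 345 = 347)
2903/(((-1230 + a)*(-27 - 1053))) - 4888/(-3428) = 2903/(((-1230 + 347)*(-27 - 1053))) - 4888/(-3428) = 2903/((-883*(-1080))) - 4888*(-1/3428) = 2903/953640 + 1222/857 = 1167835951/817269480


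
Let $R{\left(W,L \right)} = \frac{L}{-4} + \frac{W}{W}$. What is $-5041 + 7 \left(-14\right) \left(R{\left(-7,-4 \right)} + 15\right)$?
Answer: $-6707$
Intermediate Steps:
$R{\left(W,L \right)} = 1 - \frac{L}{4}$ ($R{\left(W,L \right)} = L \left(- \frac{1}{4}\right) + 1 = - \frac{L}{4} + 1 = 1 - \frac{L}{4}$)
$-5041 + 7 \left(-14\right) \left(R{\left(-7,-4 \right)} + 15\right) = -5041 + 7 \left(-14\right) \left(\left(1 - -1\right) + 15\right) = -5041 - 98 \left(\left(1 + 1\right) + 15\right) = -5041 - 98 \left(2 + 15\right) = -5041 - 1666 = -6707$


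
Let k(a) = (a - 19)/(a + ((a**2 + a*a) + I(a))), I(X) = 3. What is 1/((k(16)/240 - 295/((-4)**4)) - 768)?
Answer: -679680/522777481 ≈ -0.0013001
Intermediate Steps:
k(a) = (-19 + a)/(3 + a + 2*a**2) (k(a) = (a - 19)/(a + ((a**2 + a*a) + 3)) = (-19 + a)/(a + ((a**2 + a**2) + 3)) = (-19 + a)/(a + (2*a**2 + 3)) = (-19 + a)/(a + (3 + 2*a**2)) = (-19 + a)/(3 + a + 2*a**2))
1/((k(16)/240 - 295/((-4)**4)) - 768) = 1/((((-19 + 16)/(3 + 16 + 2*16**2))/240 - 295/((-4)**4)) - 768) = 1/(((-3/(3 + 16 + 2*256))*(1/240) - 295/256) - 768) = 1/(((-3/(3 + 16 + 512))*(1/240) - 295*1/256) - 768) = 1/(((-3/531)*(1/240) - 295/256) - 768) = 1/((((1/531)*(-3))*(1/240) - 295/256) - 768) = 1/((-1/177*1/240 - 295/256) - 768) = 1/((-1/42480 - 295/256) - 768) = 1/(-783241/679680 - 768) = 1/(-522777481/679680) = -679680/522777481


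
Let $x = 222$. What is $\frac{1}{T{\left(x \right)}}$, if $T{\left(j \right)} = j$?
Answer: $\frac{1}{222} \approx 0.0045045$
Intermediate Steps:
$\frac{1}{T{\left(x \right)}} = \frac{1}{222}$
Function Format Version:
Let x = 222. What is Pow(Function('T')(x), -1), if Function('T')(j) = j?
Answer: Rational(1, 222) ≈ 0.0045045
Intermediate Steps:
Pow(Function('T')(x), -1) = Pow(222, -1) = Rational(1, 222)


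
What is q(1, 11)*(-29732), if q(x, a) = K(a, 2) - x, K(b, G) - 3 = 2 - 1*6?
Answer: 59464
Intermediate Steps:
K(b, G) = -1 (K(b, G) = 3 + (2 - 1*6) = 3 + (2 - 6) = 3 - 4 = -1)
q(x, a) = -1 - x
q(1, 11)*(-29732) = (-1 - 1*1)*(-29732) = (-1 - 1)*(-29732) = -2*(-29732) = 59464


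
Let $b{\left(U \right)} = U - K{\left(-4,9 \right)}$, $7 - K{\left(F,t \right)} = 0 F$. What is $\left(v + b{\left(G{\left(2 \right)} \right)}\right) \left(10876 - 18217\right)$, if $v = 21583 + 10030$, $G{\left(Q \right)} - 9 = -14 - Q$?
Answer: $-231968259$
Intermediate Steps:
$G{\left(Q \right)} = -5 - Q$ ($G{\left(Q \right)} = 9 - \left(14 + Q\right) = -5 - Q$)
$K{\left(F,t \right)} = 7$ ($K{\left(F,t \right)} = 7 - 0 F = 7 - 0 = 7 + 0 = 7$)
$v = 31613$
$b{\left(U \right)} = -7 + U$ ($b{\left(U \right)} = U - 7 = -7 + U$)
$\left(v + b{\left(G{\left(2 \right)} \right)}\right) \left(10876 - 18217\right) = \left(31613 - 14\right) \left(10876 - 18217\right) = \left(31613 - 14\right) \left(-7341\right) = 31599 \left(-7341\right) = -231968259$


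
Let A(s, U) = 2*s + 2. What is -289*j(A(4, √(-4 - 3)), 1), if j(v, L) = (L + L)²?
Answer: -1156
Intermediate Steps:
A(s, U) = 2 + 2*s
j(v, L) = 4*L² (j(v, L) = (2*L)² = 4*L²)
-289*j(A(4, √(-4 - 3)), 1) = -1156*1² = -1156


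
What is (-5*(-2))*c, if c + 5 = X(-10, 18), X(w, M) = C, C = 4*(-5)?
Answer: -250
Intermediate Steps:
C = -20
X(w, M) = -20
c = -25 (c = -5 - 20 = -25)
(-5*(-2))*c = -5*(-2)*(-25) = 10*(-25) = -250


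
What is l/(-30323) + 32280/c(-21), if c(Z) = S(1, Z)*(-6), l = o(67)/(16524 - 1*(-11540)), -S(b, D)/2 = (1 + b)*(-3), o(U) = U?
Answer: -1144574384041/2552954016 ≈ -448.33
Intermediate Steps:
S(b, D) = 6 + 6*b (S(b, D) = -2*(1 + b)*(-3) = -2*(-3 - 3*b) = 6 + 6*b)
l = 67/28064 (l = 67/(16524 - 1*(-11540)) = 67/(16524 + 11540) = 67/28064 ≈ 0.0023874)
c(Z) = -72 (c(Z) = (6 + 6*1)*(-6) = (6 + 6)*(-6) = 12*(-6) = -72)
l/(-30323) + 32280/c(-21) = (67/28064)/(-30323) + 32280/(-72) = (67/28064)*(-1/30323) + 32280*(-1/72) = -67/850984672 - 1345/3 = -1144574384041/2552954016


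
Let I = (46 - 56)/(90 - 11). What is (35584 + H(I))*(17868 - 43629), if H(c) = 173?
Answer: -921136077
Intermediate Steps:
I = -10/79 ≈ -0.12658
(35584 + H(I))*(17868 - 43629) = (35584 + 173)*(17868 - 43629) = 35757*(-25761) = -921136077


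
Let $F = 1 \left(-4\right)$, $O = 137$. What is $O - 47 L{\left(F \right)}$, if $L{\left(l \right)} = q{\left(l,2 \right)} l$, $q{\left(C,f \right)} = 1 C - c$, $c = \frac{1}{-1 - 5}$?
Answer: $- \frac{1751}{3} \approx -583.67$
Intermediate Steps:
$c = - \frac{1}{6}$ ($c = \frac{1}{-6} = - \frac{1}{6} \approx -0.16667$)
$F = -4$
$q{\left(C,f \right)} = \frac{1}{6} + C$ ($q{\left(C,f \right)} = 1 C - - \frac{1}{6} = C + \frac{1}{6} = \frac{1}{6} + C$)
$L{\left(l \right)} = l \left(\frac{1}{6} + l\right)$ ($L{\left(l \right)} = \left(\frac{1}{6} + l\right) l = l \left(\frac{1}{6} + l\right)$)
$O - 47 L{\left(F \right)} = 137 - 47 \left(- 4 \left(\frac{1}{6} - 4\right)\right) = 137 - 47 \left(\left(-4\right) \left(- \frac{23}{6}\right)\right) = 137 - \frac{2162}{3} = - \frac{1751}{3}$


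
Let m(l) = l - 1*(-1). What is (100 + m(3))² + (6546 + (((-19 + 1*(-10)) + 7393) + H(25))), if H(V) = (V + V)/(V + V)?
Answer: 24727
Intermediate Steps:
m(l) = 1 + l (m(l) = l + 1 = 1 + l)
H(V) = 1 (H(V) = (2*V)/((2*V)) = (2*V)*(1/(2*V)) = 1)
(100 + m(3))² + (6546 + (((-19 + 1*(-10)) + 7393) + H(25))) = (100 + (1 + 3))² + (6546 + (((-19 + 1*(-10)) + 7393) + 1)) = (100 + 4)² + (6546 + (((-19 - 10) + 7393) + 1)) = 104² + (6546 + ((-29 + 7393) + 1)) = 10816 + (6546 + (7364 + 1)) = 10816 + (6546 + 7365) = 10816 + 13911 = 24727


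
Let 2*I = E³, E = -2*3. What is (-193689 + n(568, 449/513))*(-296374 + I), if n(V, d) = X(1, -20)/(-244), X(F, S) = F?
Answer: 7005887004197/122 ≈ 5.7425e+10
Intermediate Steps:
E = -6
n(V, d) = -1/244 (n(V, d) = 1/(-244) = 1*(-1/244) = -1/244)
I = -108 (I = (½)*(-6)³ = (½)*(-216) = -108)
(-193689 + n(568, 449/513))*(-296374 + I) = (-193689 - 1/244)*(-296374 - 108) = -47260117/244*(-296482) = 7005887004197/122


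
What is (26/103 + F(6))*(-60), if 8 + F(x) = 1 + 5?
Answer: 10800/103 ≈ 104.85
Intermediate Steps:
F(x) = -2 (F(x) = -8 + (1 + 5) = -8 + 6 = -2)
(26/103 + F(6))*(-60) = (26/103 - 2)*(-60) = -180/103*(-60) = 10800/103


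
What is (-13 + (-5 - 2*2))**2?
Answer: 484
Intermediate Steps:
(-13 + (-5 - 2*2))**2 = (-13 + (-5 - 4))**2 = (-13 - 9)**2 = (-22)**2 = 484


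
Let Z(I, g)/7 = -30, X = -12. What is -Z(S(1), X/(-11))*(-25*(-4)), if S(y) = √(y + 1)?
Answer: 21000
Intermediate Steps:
S(y) = √(1 + y)
Z(I, g) = -210 (Z(I, g) = 7*(-30) = -210)
-Z(S(1), X/(-11))*(-25*(-4)) = -(-210)*(-25*(-4)) = -(-210)*100 = -1*(-21000) = 21000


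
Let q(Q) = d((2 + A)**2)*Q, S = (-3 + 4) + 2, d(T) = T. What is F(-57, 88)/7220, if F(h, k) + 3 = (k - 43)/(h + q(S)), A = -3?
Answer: -23/43320 ≈ -0.00053093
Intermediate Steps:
S = 3 (S = 1 + 2 = 3)
q(Q) = Q (q(Q) = (2 - 3)**2*Q = (-1)**2*Q = 1*Q = Q)
F(h, k) = -3 + (-43 + k)/(3 + h) (F(h, k) = -3 + (k - 43)/(h + 3) = -3 + (-43 + k)/(3 + h))
F(-57, 88)/7220 = ((-52 + 88 - 3*(-57))/(3 - 57))/7220 = ((-52 + 88 + 171)/(-54))*(1/7220) = -1/54*207*(1/7220) = -23/6*1/7220 = -23/43320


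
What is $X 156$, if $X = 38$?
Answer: $5928$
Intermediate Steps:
$X 156 = 38 \cdot 156 = 5928$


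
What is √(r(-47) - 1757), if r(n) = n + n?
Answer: I*√1851 ≈ 43.023*I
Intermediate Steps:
r(n) = 2*n
√(r(-47) - 1757) = √(2*(-47) - 1757) = √(-94 - 1757) = √(-1851) = I*√1851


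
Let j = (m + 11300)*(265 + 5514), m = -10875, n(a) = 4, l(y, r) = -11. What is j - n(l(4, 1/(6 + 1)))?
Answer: 2456071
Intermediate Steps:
j = 2456075 (j = (-10875 + 11300)*(265 + 5514) = 425*5779 = 2456075)
j - n(l(4, 1/(6 + 1))) = 2456075 - 1*4 = 2456075 - 4 = 2456071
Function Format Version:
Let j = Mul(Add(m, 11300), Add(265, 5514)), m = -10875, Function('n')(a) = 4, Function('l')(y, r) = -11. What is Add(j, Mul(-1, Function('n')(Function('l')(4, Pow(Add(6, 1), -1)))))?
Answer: 2456071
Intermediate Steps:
j = 2456075 (j = Mul(Add(-10875, 11300), Add(265, 5514)) = Mul(425, 5779) = 2456075)
Add(j, Mul(-1, Function('n')(Function('l')(4, Pow(Add(6, 1), -1))))) = Add(2456075, Mul(-1, 4)) = Add(2456075, -4) = 2456071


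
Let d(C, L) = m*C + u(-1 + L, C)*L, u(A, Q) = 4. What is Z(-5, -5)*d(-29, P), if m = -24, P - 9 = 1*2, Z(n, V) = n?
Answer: -3700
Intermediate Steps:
P = 11 (P = 9 + 1*2 = 9 + 2 = 11)
d(C, L) = -24*C + 4*L
Z(-5, -5)*d(-29, P) = -5*(-24*(-29) + 4*11) = -5*(696 + 44) = -5*740 = -3700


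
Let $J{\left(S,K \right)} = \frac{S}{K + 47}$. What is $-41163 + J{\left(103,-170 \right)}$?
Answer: $- \frac{5063152}{123} \approx -41164.0$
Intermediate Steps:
$J{\left(S,K \right)} = \frac{S}{47 + K}$
$-41163 + J{\left(103,-170 \right)} = -41163 + \frac{103}{47 - 170} = -41163 + \frac{103}{-123} = -41163 + 103 \left(- \frac{1}{123}\right) = -41163 - \frac{103}{123} = - \frac{5063152}{123}$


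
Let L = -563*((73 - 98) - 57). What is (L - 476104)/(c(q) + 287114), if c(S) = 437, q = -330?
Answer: -429938/287551 ≈ -1.4952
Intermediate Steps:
L = 46166 (L = -563*(-25 - 57) = -563*(-82) = 46166)
(L - 476104)/(c(q) + 287114) = (46166 - 476104)/(437 + 287114) = -429938/287551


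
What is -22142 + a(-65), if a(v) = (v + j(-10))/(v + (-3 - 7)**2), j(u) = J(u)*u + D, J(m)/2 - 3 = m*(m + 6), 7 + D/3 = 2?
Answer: -155182/7 ≈ -22169.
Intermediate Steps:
D = -15 (D = -21 + 3*2 = -21 + 6 = -15)
J(m) = 6 + 2*m*(6 + m) (J(m) = 6 + 2*(m*(m + 6)) = 6 + 2*(m*(6 + m)) = 6 + 2*m*(6 + m))
j(u) = -15 + u*(6 + 2*u**2 + 12*u) (j(u) = (6 + 2*u**2 + 12*u)*u - 15 = u*(6 + 2*u**2 + 12*u) - 15 = -15 + u*(6 + 2*u**2 + 12*u))
a(v) = (-875 + v)/(100 + v) (a(v) = (v + (-15 + 2*(-10)*(3 + (-10)**2 + 6*(-10))))/(v + (-3 - 7)**2) = (v + (-15 + 2*(-10)*(3 + 100 - 60)))/(v + (-10)**2) = (v + (-15 + 2*(-10)*43))/(v + 100) = (v + (-15 - 860))/(100 + v) = (v - 875)/(100 + v) = (-875 + v)/(100 + v))
-22142 + a(-65) = -22142 + (-875 - 65)/(100 - 65) = -22142 - 940/35 = -22142 + (1/35)*(-940) = -22142 - 188/7 = -155182/7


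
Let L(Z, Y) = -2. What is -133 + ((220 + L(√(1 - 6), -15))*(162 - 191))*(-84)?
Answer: 530915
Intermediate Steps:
-133 + ((220 + L(√(1 - 6), -15))*(162 - 191))*(-84) = -133 + ((220 - 2)*(162 - 191))*(-84) = -133 + (218*(-29))*(-84) = -133 - 6322*(-84) = -133 + 531048 = 530915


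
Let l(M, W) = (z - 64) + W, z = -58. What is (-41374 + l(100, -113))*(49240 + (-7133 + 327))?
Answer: -1765636306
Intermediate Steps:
l(M, W) = -122 + W (l(M, W) = (-58 - 64) + W = -122 + W)
(-41374 + l(100, -113))*(49240 + (-7133 + 327)) = (-41374 + (-122 - 113))*(49240 + (-7133 + 327)) = (-41374 - 235)*(49240 - 6806) = -41609*42434 = -1765636306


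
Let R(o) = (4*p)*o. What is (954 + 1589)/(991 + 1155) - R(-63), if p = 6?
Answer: 3247295/2146 ≈ 1513.2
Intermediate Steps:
R(o) = 24*o (R(o) = (4*6)*o = 24*o)
(954 + 1589)/(991 + 1155) - R(-63) = (954 + 1589)/(991 + 1155) - 24*(-63) = 2543/2146 - 1*(-1512) = 2543*(1/2146) + 1512 = 2543/2146 + 1512 = 3247295/2146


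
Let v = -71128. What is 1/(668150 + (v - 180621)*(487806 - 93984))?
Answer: -1/99143626528 ≈ -1.0086e-11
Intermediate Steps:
1/(668150 + (v - 180621)*(487806 - 93984)) = 1/(668150 + (-71128 - 180621)*(487806 - 93984)) = 1/(668150 - 251749*393822) = 1/(668150 - 99144294678) = 1/(-99143626528) = -1/99143626528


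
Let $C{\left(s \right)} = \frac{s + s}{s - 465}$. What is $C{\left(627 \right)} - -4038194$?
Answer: $\frac{109031447}{27} \approx 4.0382 \cdot 10^{6}$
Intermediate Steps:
$C{\left(s \right)} = \frac{2 s}{-465 + s}$
$C{\left(627 \right)} - -4038194 = 2 \cdot 627 \frac{1}{-465 + 627} - -4038194 = 2 \cdot 627 \cdot \frac{1}{162} + 4038194 = \frac{209}{27} + 4038194 = \frac{109031447}{27}$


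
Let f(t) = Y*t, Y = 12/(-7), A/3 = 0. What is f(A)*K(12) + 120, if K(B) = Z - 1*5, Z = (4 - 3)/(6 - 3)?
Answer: 120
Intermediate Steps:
A = 0 (A = 3*0 = 0)
Z = ⅓ (Z = 1/3 = 1*(⅓) = ⅓ ≈ 0.33333)
Y = -12/7 (Y = 12*(-⅐) = -12/7 ≈ -1.7143)
K(B) = -14/3 (K(B) = ⅓ - 1*5 = ⅓ - 5 = -14/3)
f(t) = -12*t/7
f(A)*K(12) + 120 = -12/7*0*(-14/3) + 120 = 0*(-14/3) + 120 = 0 + 120 = 120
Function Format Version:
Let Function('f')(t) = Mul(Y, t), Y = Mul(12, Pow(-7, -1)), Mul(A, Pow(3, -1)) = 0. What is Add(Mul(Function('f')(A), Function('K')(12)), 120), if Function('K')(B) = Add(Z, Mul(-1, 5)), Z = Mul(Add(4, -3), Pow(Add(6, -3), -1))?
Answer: 120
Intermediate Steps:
A = 0 (A = Mul(3, 0) = 0)
Z = Rational(1, 3) (Z = Mul(1, Pow(3, -1)) = Mul(1, Rational(1, 3)) = Rational(1, 3) ≈ 0.33333)
Y = Rational(-12, 7) (Y = Mul(12, Rational(-1, 7)) = Rational(-12, 7) ≈ -1.7143)
Function('K')(B) = Rational(-14, 3) (Function('K')(B) = Add(Rational(1, 3), Mul(-1, 5)) = Add(Rational(1, 3), -5) = Rational(-14, 3))
Function('f')(t) = Mul(Rational(-12, 7), t)
Add(Mul(Function('f')(A), Function('K')(12)), 120) = Add(Mul(Mul(Rational(-12, 7), 0), Rational(-14, 3)), 120) = Add(Mul(0, Rational(-14, 3)), 120) = Add(0, 120) = 120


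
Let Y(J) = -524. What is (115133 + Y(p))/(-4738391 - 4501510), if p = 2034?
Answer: -3473/279997 ≈ -0.012404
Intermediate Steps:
(115133 + Y(p))/(-4738391 - 4501510) = (115133 - 524)/(-4738391 - 4501510) = 114609/(-9239901) = 114609*(-1/9239901) = -3473/279997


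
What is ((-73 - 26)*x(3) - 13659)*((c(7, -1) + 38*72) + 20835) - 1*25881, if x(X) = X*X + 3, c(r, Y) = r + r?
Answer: -350192376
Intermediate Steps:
c(r, Y) = 2*r
x(X) = 3 + X² (x(X) = X² + 3 = 3 + X²)
((-73 - 26)*x(3) - 13659)*((c(7, -1) + 38*72) + 20835) - 1*25881 = ((-73 - 26)*(3 + 3²) - 13659)*((2*7 + 38*72) + 20835) - 1*25881 = (-99*(3 + 9) - 13659)*((14 + 2736) + 20835) - 25881 = (-99*12 - 13659)*(2750 + 20835) - 25881 = (-1188 - 13659)*23585 - 25881 = -14847*23585 - 25881 = -350166495 - 25881 = -350192376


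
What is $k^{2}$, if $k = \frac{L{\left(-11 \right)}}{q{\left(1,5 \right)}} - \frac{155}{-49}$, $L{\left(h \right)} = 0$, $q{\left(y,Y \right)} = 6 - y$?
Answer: $\frac{24025}{2401} \approx 10.006$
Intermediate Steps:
$k = \frac{155}{49}$ ($k = \frac{0}{6 - 1} - \frac{155}{-49} = \frac{0}{6 - 1} - - \frac{155}{49} = \frac{0}{5} + \frac{155}{49} = 0 \cdot \frac{1}{5} + \frac{155}{49} = 0 + \frac{155}{49} = \frac{155}{49} \approx 3.1633$)
$k^{2} = \left(\frac{155}{49}\right)^{2} = \frac{24025}{2401}$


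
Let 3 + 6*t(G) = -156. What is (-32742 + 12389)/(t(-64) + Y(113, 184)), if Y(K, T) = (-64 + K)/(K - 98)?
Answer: 610590/697 ≈ 876.03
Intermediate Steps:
Y(K, T) = (-64 + K)/(-98 + K)
t(G) = -53/2 (t(G) = -½ + (⅙)*(-156) = -½ - 26 = -53/2)
(-32742 + 12389)/(t(-64) + Y(113, 184)) = (-32742 + 12389)/(-53/2 + (-64 + 113)/(-98 + 113)) = -20353/(-53/2 + 49/15) = -20353/(-697/30) = -20353*(-30/697) = 610590/697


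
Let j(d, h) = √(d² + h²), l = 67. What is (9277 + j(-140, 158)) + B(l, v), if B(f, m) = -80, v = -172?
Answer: 9197 + 2*√11141 ≈ 9408.1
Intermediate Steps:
(9277 + j(-140, 158)) + B(l, v) = (9277 + √((-140)² + 158²)) - 80 = (9277 + √(19600 + 24964)) - 80 = (9277 + √44564) - 80 = (9277 + 2*√11141) - 80 = 9197 + 2*√11141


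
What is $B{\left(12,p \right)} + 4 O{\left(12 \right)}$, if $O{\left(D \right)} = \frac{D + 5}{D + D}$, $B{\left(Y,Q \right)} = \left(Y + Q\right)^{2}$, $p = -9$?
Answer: $\frac{71}{6} \approx 11.833$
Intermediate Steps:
$B{\left(Y,Q \right)} = \left(Q + Y\right)^{2}$
$O{\left(D \right)} = \frac{5 + D}{2 D}$
$B{\left(12,p \right)} + 4 O{\left(12 \right)} = \left(-9 + 12\right)^{2} + 4 \frac{5 + 12}{2 \cdot 12} = 3^{2} + 4 \cdot \frac{1}{2} \cdot \frac{1}{12} \cdot 17 = 9 + 4 \cdot \frac{17}{24} = 9 + \frac{17}{6} = \frac{71}{6}$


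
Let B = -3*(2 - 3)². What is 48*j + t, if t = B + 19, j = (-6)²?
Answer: 1744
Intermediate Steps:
j = 36
B = -3 (B = -3*(-1)² = -3*1 = -3)
t = 16 (t = -3 + 19 = 16)
48*j + t = 48*36 + 16 = 1728 + 16 = 1744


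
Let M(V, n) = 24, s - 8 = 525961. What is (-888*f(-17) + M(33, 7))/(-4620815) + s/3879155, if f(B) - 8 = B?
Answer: 479862027651/3584971522265 ≈ 0.13385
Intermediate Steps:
s = 525969 (s = 8 + 525961 = 525969)
f(B) = 8 + B
(-888*f(-17) + M(33, 7))/(-4620815) + s/3879155 = (-888*(8 - 17) + 24)/(-4620815) + 525969/3879155 = (-888*(-9) + 24)*(-1/4620815) + 525969*(1/3879155) = (7992 + 24)*(-1/4620815) + 525969/3879155 = 8016*(-1/4620815) + 525969/3879155 = -8016/4620815 + 525969/3879155 = 479862027651/3584971522265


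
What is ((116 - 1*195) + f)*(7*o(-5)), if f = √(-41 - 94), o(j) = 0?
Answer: 0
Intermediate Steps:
f = 3*I*√15 (f = √(-135) = 3*I*√15 ≈ 11.619*I)
((116 - 1*195) + f)*(7*o(-5)) = ((116 - 1*195) + 3*I*√15)*(7*0) = ((116 - 195) + 3*I*√15)*0 = (-79 + 3*I*√15)*0 = 0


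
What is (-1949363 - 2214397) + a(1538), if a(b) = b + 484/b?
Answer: -3200748476/769 ≈ -4.1622e+6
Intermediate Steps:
(-1949363 - 2214397) + a(1538) = (-1949363 - 2214397) + (1538 + 484/1538) = -4163760 + (1538 + 484*(1/1538)) = -4163760 + (1538 + 242/769) = -4163760 + 1182964/769 = -3200748476/769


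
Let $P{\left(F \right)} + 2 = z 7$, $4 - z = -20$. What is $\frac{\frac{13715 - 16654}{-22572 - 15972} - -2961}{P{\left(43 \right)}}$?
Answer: $\frac{1375081}{77088} \approx 17.838$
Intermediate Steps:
$z = 24$ ($z = 4 - -20 = 4 + 20 = 24$)
$P{\left(F \right)} = 166$ ($P{\left(F \right)} = -2 + 24 \cdot 7 = -2 + 168 = 166$)
$\frac{\frac{13715 - 16654}{-22572 - 15972} - -2961}{P{\left(43 \right)}} = \frac{\frac{13715 - 16654}{-22572 - 15972} - -2961}{166} = \left(- \frac{2939}{-38544} + 2961\right) \frac{1}{166} = \left(\left(-2939\right) \left(- \frac{1}{38544}\right) + 2961\right) \frac{1}{166} = \left(\frac{2939}{38544} + 2961\right) \frac{1}{166} = \frac{114131723}{38544} \cdot \frac{1}{166} = \frac{1375081}{77088}$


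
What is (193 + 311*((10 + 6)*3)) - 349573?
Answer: -334452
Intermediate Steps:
(193 + 311*((10 + 6)*3)) - 349573 = (193 + 311*(16*3)) - 349573 = (193 + 311*48) - 349573 = (193 + 14928) - 349573 = 15121 - 349573 = -334452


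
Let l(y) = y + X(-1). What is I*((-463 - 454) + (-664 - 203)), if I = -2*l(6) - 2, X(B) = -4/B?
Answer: 39248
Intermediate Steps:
l(y) = 4 + y (l(y) = y - 4/(-1) = y - 4*(-1) = y + 4 = 4 + y)
I = -22 (I = -2*(4 + 6) - 2 = -2*10 - 2 = -20 - 2 = -22)
I*((-463 - 454) + (-664 - 203)) = -22*((-463 - 454) + (-664 - 203)) = -22*(-917 - 867) = -22*(-1784) = 39248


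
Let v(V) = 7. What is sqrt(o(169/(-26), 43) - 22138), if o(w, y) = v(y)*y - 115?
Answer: 56*I*sqrt(7) ≈ 148.16*I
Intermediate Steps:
o(w, y) = -115 + 7*y (o(w, y) = 7*y - 115 = -115 + 7*y)
sqrt(o(169/(-26), 43) - 22138) = sqrt((-115 + 7*43) - 22138) = sqrt((-115 + 301) - 22138) = sqrt(186 - 22138) = sqrt(-21952) = 56*I*sqrt(7)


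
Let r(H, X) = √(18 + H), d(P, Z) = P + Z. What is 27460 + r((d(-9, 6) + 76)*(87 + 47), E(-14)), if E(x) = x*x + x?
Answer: 27460 + 70*√2 ≈ 27559.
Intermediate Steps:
E(x) = x + x² (E(x) = x² + x = x + x²)
27460 + r((d(-9, 6) + 76)*(87 + 47), E(-14)) = 27460 + √(18 + ((-9 + 6) + 76)*(87 + 47)) = 27460 + √(18 + (-3 + 76)*134) = 27460 + √(18 + 73*134) = 27460 + √(18 + 9782) = 27460 + √9800 = 27460 + 70*√2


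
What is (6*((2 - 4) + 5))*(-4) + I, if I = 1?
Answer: -71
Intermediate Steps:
(6*((2 - 4) + 5))*(-4) + I = (6*((2 - 4) + 5))*(-4) + 1 = (6*(-2 + 5))*(-4) + 1 = (6*3)*(-4) + 1 = 18*(-4) + 1 = -72 + 1 = -71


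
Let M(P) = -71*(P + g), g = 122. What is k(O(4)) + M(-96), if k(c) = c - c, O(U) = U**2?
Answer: -1846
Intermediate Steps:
k(c) = 0
M(P) = -8662 - 71*P (M(P) = -71*(P + 122) = -71*(122 + P) = -8662 - 71*P)
k(O(4)) + M(-96) = 0 + (-8662 - 71*(-96)) = 0 + (-8662 + 6816) = 0 - 1846 = -1846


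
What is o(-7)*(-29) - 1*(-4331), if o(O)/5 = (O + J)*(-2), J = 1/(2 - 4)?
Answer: 2156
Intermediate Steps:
J = -1/2 (J = 1/(-2) = -1/2 ≈ -0.50000)
o(O) = 5 - 10*O (o(O) = 5*((O - 1/2)*(-2)) = 5*((-1/2 + O)*(-2)) = 5*(1 - 2*O) = 5 - 10*O)
o(-7)*(-29) - 1*(-4331) = (5 - 10*(-7))*(-29) - 1*(-4331) = (5 + 70)*(-29) + 4331 = 75*(-29) + 4331 = -2175 + 4331 = 2156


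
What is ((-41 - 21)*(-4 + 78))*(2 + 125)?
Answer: -582676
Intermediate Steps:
((-41 - 21)*(-4 + 78))*(2 + 125) = -62*74*127 = -4588*127 = -582676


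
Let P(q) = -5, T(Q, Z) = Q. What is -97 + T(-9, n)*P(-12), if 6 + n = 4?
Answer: -52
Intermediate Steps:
n = -2 (n = -6 + 4 = -2)
-97 + T(-9, n)*P(-12) = -97 - 9*(-5) = -97 + 45 = -52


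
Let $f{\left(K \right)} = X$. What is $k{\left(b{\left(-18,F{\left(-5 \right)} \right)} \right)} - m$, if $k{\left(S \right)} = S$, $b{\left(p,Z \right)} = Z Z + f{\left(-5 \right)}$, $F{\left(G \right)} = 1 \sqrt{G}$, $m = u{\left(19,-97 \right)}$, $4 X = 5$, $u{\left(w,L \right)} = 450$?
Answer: $- \frac{1815}{4} \approx -453.75$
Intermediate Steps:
$X = \frac{5}{4}$ ($X = \frac{1}{4} \cdot 5 = \frac{5}{4} \approx 1.25$)
$m = 450$
$f{\left(K \right)} = \frac{5}{4}$
$F{\left(G \right)} = \sqrt{G}$
$b{\left(p,Z \right)} = \frac{5}{4} + Z^{2}$ ($b{\left(p,Z \right)} = Z Z + \frac{5}{4} = Z^{2} + \frac{5}{4} = \frac{5}{4} + Z^{2}$)
$k{\left(b{\left(-18,F{\left(-5 \right)} \right)} \right)} - m = \left(\frac{5}{4} + \left(\sqrt{-5}\right)^{2}\right) - 450 = \left(\frac{5}{4} + \left(i \sqrt{5}\right)^{2}\right) - 450 = \left(\frac{5}{4} - 5\right) - 450 = - \frac{15}{4} - 450 = - \frac{1815}{4}$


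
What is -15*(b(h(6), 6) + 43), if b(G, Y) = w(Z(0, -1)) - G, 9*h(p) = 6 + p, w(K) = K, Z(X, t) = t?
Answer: -610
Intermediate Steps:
h(p) = ⅔ + p/9 (h(p) = (6 + p)/9 = ⅔ + p/9)
b(G, Y) = -1 - G
-15*(b(h(6), 6) + 43) = -15*((-1 - (⅔ + (⅑)*6)) + 43) = -15*((-1 - (⅔ + ⅔)) + 43) = -15*((-1 - 1*4/3) + 43) = -15*((-1 - 4/3) + 43) = -15*(-7/3 + 43) = -15*122/3 = -610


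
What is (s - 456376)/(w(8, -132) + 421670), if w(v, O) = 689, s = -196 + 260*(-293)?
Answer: -532752/422359 ≈ -1.2614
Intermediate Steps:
s = -76376 (s = -196 - 76180 = -76376)
(s - 456376)/(w(8, -132) + 421670) = (-76376 - 456376)/(689 + 421670) = -532752/422359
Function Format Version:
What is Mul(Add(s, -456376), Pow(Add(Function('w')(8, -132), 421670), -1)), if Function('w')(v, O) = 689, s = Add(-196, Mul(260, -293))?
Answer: Rational(-532752, 422359) ≈ -1.2614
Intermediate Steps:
s = -76376 (s = Add(-196, -76180) = -76376)
Mul(Add(s, -456376), Pow(Add(Function('w')(8, -132), 421670), -1)) = Mul(Add(-76376, -456376), Pow(Add(689, 421670), -1)) = Mul(-532752, Pow(422359, -1)) = Mul(-532752, Rational(1, 422359)) = Rational(-532752, 422359)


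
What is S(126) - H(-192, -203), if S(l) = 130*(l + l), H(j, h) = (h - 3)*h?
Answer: -9058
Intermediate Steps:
H(j, h) = h*(-3 + h) (H(j, h) = (-3 + h)*h = h*(-3 + h))
S(l) = 260*l (S(l) = 130*(2*l) = 260*l)
S(126) - H(-192, -203) = 260*126 - (-203)*(-3 - 203) = 32760 - (-203)*(-206) = 32760 - 1*41818 = 32760 - 41818 = -9058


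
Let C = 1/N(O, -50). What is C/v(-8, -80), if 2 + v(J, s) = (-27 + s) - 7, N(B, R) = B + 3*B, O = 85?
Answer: -1/39440 ≈ -2.5355e-5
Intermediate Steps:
N(B, R) = 4*B
C = 1/340 (C = 1/(4*85) = 1/340 ≈ 0.0029412)
v(J, s) = -36 + s (v(J, s) = -2 + ((-27 + s) - 7) = -2 + (-34 + s) = -36 + s)
C/v(-8, -80) = 1/(340*(-36 - 80)) = (1/340)/(-116) = (1/340)*(-1/116) = -1/39440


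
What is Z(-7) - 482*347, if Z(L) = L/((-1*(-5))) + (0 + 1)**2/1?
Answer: -836272/5 ≈ -1.6725e+5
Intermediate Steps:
Z(L) = 1 + L/5 (Z(L) = L/5 + 1**2*1 = L*(1/5) + 1*1 = L/5 + 1 = 1 + L/5)
Z(-7) - 482*347 = (1 + (1/5)*(-7)) - 482*347 = (1 - 7/5) - 167254 = -2/5 - 167254 = -836272/5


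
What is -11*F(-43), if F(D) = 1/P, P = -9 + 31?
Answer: -1/2 ≈ -0.50000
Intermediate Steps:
P = 22
F(D) = 1/22
-11*F(-43) = -11*1/22 = -1/2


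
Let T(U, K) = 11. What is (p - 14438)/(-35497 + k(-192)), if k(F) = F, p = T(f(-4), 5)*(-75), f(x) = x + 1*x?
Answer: 15263/35689 ≈ 0.42767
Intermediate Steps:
f(x) = 2*x (f(x) = x + x = 2*x)
p = -825 (p = 11*(-75) = -825)
(p - 14438)/(-35497 + k(-192)) = (-825 - 14438)/(-35497 - 192) = -15263/(-35689) = -15263*(-1/35689) = 15263/35689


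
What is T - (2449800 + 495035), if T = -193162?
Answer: -3137997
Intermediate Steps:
T - (2449800 + 495035) = -193162 - (2449800 + 495035) = -193162 - 1*2944835 = -193162 - 2944835 = -3137997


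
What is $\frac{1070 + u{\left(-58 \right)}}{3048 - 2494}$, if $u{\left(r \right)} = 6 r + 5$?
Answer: $\frac{727}{554} \approx 1.3123$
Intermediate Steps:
$u{\left(r \right)} = 5 + 6 r$
$\frac{1070 + u{\left(-58 \right)}}{3048 - 2494} = \frac{1070 + \left(5 + 6 \left(-58\right)\right)}{3048 - 2494} = \frac{1070 + \left(5 - 348\right)}{554} = \left(1070 - 343\right) \frac{1}{554} = 727 \cdot \frac{1}{554} = \frac{727}{554}$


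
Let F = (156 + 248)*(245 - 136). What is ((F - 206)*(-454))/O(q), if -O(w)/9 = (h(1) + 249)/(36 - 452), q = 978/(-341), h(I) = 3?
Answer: -229941920/63 ≈ -3.6499e+6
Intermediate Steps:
q = -978/341 (q = 978*(-1/341) = -978/341 ≈ -2.8680)
O(w) = 567/104 (O(w) = -9*(3 + 249)/(36 - 452) = -2268/(-416) = -2268*(-1)/416 = -9*(-63/104) = 567/104)
F = 44036 (F = 404*109 = 44036)
((F - 206)*(-454))/O(q) = ((44036 - 206)*(-454))/(567/104) = (43830*(-454))*(104/567) = -19898820*104/567 = -229941920/63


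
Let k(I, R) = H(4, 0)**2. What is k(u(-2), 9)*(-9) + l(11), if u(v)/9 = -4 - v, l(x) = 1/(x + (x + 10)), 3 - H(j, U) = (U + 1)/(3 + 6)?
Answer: -21623/288 ≈ -75.080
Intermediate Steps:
H(j, U) = 26/9 - U/9 (H(j, U) = 3 - (U + 1)/(3 + 6) = 3 - (1 + U)/9 = 3 - (1/9 + U/9) = 3 + (-1/9 - U/9) = 26/9 - U/9)
l(x) = 1/(10 + 2*x) (l(x) = 1/(x + (10 + x)) = 1/(10 + 2*x))
u(v) = -36 - 9*v (u(v) = 9*(-4 - v) = -36 - 9*v)
k(I, R) = 676/81 (k(I, R) = (26/9 - 1/9*0)**2 = (26/9 + 0)**2 = (26/9)**2 = 676/81)
k(u(-2), 9)*(-9) + l(11) = (676/81)*(-9) + 1/(2*(5 + 11)) = -676/9 + (1/2)/16 = -676/9 + (1/2)*(1/16) = -676/9 + 1/32 = -21623/288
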